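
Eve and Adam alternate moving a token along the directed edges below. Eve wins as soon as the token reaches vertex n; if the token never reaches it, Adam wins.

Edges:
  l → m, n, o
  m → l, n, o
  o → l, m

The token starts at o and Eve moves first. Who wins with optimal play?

Adam

Track states (vertex, player-to-move).
A0 = {(n,Eve), (n,Adam)}
A1: add {(l,Eve), (m,Eve)}.
A2: add {(o,Adam)}.
A3 = A2; e.g. (l,Adam) stays out. (o,Eve) never enters ⇒ Adam avoids the target.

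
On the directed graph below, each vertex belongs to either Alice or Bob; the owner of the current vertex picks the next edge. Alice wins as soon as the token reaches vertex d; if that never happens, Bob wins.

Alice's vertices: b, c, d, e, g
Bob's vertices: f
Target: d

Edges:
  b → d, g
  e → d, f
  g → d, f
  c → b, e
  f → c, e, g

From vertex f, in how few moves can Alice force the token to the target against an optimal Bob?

3

A0 = {d}
A1: add {b, e, g} — b (Alice) has b→d; e (Alice) has e→d; g (Alice) has g→d.
A2: add {c} — c (Alice) has c→b.
A3: add {f} — f (Bob): all of {c, e, g} already in.
A3 = all vertices. Fixed point.
f enters the attractor at level 3, so Alice can force the target in 3 moves from there.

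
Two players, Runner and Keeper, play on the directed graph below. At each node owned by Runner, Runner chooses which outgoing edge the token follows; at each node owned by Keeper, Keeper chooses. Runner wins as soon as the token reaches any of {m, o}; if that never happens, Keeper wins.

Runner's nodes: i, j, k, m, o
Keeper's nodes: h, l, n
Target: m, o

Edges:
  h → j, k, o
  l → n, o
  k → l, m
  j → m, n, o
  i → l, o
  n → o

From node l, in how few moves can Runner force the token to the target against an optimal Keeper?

A0 = {m, o}
A1: add {i, j, k, n} — i (Runner) has i→o; j (Runner) has j→m; k (Runner) has k→m; n (Keeper): all of {o} already in.
A2: add {h, l} — h (Keeper): all of {j, k, o} already in; l (Keeper): all of {n, o} already in.
A2 = all vertices. Fixed point.
l enters the attractor at level 2, so Runner can force the target in 2 moves from there.

2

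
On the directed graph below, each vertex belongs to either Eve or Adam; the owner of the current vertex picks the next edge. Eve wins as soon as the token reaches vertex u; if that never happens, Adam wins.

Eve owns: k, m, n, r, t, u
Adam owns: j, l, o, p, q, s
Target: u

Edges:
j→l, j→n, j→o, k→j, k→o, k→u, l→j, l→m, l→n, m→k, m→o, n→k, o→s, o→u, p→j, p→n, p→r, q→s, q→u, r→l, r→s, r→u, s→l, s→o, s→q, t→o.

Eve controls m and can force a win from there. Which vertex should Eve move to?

k

A0 = {u}
A1: add {k, r} — k (Eve) has k→u; r (Eve) has r→u.
A2: add {m, n} — m (Eve) has m→k; n (Eve) has n→k.
A3 = A2; e.g. j (Adam) can still go to l. Fixed point.
From m, successor k is in the attractor (rank 1); the other successor o is not.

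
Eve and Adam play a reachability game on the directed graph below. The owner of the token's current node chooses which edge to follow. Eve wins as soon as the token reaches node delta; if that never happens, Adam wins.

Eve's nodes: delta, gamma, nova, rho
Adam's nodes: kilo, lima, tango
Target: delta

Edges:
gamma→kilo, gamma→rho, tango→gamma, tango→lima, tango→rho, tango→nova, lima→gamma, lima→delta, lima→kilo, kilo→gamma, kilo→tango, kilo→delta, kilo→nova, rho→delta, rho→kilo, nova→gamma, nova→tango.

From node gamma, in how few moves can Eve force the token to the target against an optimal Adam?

A0 = {delta}
A1: add {rho} — rho (Eve) has rho→delta.
A2: add {gamma} — gamma (Eve) has gamma→rho.
gamma enters the attractor at level 2, so Eve can force the target in 2 moves from there.

2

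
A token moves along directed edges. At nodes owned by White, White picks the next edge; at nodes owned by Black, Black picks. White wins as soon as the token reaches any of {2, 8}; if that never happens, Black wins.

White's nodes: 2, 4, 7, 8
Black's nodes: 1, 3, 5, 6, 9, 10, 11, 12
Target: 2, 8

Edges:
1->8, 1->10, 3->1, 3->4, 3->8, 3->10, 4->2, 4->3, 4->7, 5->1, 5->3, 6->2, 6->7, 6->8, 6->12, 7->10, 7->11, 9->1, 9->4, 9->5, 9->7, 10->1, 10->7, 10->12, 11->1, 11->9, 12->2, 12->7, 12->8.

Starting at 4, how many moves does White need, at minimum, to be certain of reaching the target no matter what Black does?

1

A0 = {2, 8}
A1: add {4} — 4 (White) has 4→2.
A2 = A1; e.g. 1 (Black) can still go to 10. Fixed point.
4 enters the attractor at level 1, so White can force the target in 1 move from there.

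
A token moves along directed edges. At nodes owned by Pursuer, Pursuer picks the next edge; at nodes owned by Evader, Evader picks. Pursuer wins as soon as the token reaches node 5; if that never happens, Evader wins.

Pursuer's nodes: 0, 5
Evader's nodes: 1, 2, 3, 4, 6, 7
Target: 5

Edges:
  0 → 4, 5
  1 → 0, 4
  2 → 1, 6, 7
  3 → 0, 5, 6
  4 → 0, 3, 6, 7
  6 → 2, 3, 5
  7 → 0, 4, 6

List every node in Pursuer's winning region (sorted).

0, 5

A0 = {5}
A1: add {0} — 0 (Pursuer) has 0→5.
A2 = A1; e.g. 1 (Evader) can still go to 4. Fixed point.
Pursuer's winning region = {0, 5}.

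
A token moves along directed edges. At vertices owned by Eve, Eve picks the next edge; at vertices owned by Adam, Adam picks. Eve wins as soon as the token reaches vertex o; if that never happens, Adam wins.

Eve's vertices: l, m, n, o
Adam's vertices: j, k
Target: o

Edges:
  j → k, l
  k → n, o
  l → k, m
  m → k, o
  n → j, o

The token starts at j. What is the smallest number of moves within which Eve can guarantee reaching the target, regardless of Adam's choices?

A0 = {o}
A1: add {m, n} — m (Eve) has m→o; n (Eve) has n→o.
A2: add {k, l} — k (Adam): all of {n, o} already in; l (Eve) has l→m.
A3: add {j} — j (Adam): all of {k, l} already in.
A3 = all vertices. Fixed point.
j enters the attractor at level 3, so Eve can force the target in 3 moves from there.

3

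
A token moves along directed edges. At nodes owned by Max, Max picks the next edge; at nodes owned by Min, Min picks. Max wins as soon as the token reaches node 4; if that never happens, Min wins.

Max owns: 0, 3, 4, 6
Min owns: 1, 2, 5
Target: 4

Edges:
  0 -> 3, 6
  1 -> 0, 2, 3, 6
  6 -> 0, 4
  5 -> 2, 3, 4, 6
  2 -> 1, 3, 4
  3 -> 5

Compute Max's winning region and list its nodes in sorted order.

A0 = {4}
A1: add {6} — 6 (Max) has 6→4.
A2: add {0} — 0 (Max) has 0→6.
A3 = A2; e.g. 1 (Min) can still go to 2. Fixed point.
Max's winning region = {0, 4, 6}.

0, 4, 6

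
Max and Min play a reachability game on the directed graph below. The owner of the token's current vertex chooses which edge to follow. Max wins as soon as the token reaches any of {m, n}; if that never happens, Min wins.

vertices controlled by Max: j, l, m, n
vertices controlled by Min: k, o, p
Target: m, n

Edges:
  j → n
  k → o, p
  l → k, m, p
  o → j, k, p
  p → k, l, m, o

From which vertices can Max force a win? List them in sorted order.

A0 = {m, n}
A1: add {j, l} — j (Max) has j→n; l (Max) has l→m.
A2 = A1; e.g. k (Min) can still go to o. Fixed point.
Max's winning region = {j, l, m, n}.

j, l, m, n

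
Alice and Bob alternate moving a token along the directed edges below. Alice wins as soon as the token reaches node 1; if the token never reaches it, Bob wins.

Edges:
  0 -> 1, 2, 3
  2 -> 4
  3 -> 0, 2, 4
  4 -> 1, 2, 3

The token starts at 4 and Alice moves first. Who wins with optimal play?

Alice

Track states (vertex, player-to-move).
A0 = {(1,Alice), (1,Bob)}
A1: add {(0,Alice), (4,Alice)}.
(4,Alice) ∈ A1 ⇒ Alice forces the target.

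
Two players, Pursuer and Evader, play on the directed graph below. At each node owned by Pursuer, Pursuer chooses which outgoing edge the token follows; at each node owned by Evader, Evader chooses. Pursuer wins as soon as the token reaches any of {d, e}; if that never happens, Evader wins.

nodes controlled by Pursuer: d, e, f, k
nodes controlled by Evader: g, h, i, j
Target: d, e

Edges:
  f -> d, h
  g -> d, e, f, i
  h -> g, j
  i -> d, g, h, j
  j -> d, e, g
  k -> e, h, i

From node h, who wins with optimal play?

Evader

A0 = {d, e}
A1: add {f, k} — f (Pursuer) has f→d; k (Pursuer) has k→e.
A2 = A1; e.g. g (Evader) can still go to i. Fixed point.
h never enters the attractor, so Evader can avoid the target forever.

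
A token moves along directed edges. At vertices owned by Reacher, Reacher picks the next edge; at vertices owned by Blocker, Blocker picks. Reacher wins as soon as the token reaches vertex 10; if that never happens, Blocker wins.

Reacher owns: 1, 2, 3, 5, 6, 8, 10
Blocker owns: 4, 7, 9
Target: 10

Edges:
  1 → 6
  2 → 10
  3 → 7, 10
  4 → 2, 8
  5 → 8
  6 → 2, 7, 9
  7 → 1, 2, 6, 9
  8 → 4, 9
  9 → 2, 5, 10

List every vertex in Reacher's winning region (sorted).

1, 2, 3, 6, 10

A0 = {10}
A1: add {2, 3} — 2 (Reacher) has 2→10; 3 (Reacher) has 3→10.
A2: add {6} — 6 (Reacher) has 6→2.
A3: add {1} — 1 (Reacher) has 1→6.
A4 = A3; e.g. 4 (Blocker) can still go to 8. Fixed point.
Reacher's winning region = {1, 2, 3, 6, 10}.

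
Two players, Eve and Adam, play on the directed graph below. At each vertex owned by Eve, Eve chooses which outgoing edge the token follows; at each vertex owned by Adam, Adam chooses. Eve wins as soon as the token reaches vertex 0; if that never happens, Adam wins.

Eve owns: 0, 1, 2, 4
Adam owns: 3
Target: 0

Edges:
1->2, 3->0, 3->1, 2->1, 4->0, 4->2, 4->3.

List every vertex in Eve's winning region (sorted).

A0 = {0}
A1: add {4} — 4 (Eve) has 4→0.
A2 = A1; e.g. 1 (Eve) has no edge into A1. Fixed point.
Eve's winning region = {0, 4}.

0, 4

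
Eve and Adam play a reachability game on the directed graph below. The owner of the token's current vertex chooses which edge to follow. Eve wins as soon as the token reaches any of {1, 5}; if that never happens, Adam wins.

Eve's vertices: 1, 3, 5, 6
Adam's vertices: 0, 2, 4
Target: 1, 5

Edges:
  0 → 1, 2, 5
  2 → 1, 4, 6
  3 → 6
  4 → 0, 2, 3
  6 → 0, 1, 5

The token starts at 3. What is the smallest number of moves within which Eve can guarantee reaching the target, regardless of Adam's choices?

2

A0 = {1, 5}
A1: add {6} — 6 (Eve) has 6→1.
A2: add {3} — 3 (Eve) has 3→6.
A3 = A2; e.g. 0 (Adam) can still go to 2. Fixed point.
3 enters the attractor at level 2, so Eve can force the target in 2 moves from there.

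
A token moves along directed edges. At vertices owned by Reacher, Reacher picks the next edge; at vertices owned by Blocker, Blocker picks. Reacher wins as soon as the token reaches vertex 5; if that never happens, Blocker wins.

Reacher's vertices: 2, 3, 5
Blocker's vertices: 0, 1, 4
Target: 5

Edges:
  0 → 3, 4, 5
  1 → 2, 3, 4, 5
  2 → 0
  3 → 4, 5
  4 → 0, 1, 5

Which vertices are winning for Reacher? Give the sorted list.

A0 = {5}
A1: add {3} — 3 (Reacher) has 3→5.
A2 = A1; e.g. 0 (Blocker) can still go to 4. Fixed point.
Reacher's winning region = {3, 5}.

3, 5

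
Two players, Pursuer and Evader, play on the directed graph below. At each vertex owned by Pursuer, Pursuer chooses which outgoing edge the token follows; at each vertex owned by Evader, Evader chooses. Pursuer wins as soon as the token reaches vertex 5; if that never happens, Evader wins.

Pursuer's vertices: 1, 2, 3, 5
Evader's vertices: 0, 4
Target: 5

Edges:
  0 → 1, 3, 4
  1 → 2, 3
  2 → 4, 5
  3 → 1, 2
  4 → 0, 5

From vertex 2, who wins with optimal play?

A0 = {5}
A1: add {2} — 2 (Pursuer) has 2→5.
2 ∈ A1, so Pursuer can force the target.

Pursuer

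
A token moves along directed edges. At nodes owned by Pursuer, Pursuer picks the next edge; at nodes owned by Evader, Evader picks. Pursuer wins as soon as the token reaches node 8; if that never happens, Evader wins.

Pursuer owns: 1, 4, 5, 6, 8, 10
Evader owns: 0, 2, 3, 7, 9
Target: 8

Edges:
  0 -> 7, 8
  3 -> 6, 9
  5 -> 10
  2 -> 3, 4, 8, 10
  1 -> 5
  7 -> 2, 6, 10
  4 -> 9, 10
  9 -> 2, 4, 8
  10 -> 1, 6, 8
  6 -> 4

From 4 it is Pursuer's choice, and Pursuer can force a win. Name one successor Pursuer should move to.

10

A0 = {8}
A1: add {10} — 10 (Pursuer) has 10→8.
A2: add {4, 5} — 4 (Pursuer) has 4→10; 5 (Pursuer) has 5→10.
A3: add {1, 6} — 1 (Pursuer) has 1→5; 6 (Pursuer) has 6→4.
A4 = A3; e.g. 0 (Evader) can still go to 7. Fixed point.
From 4, successor 10 is in the attractor (rank 1); the other successor 9 is not.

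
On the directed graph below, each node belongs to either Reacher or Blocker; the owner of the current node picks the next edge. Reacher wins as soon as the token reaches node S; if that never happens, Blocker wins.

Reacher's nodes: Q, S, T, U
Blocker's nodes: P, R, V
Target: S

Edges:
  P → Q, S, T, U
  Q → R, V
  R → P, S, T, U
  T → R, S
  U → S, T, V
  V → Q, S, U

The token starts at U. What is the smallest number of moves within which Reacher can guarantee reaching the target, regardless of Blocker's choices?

1

A0 = {S}
A1: add {T, U} — T (Reacher) has T→S; U (Reacher) has U→S.
A2 = A1; e.g. P (Blocker) can still go to Q. Fixed point.
U enters the attractor at level 1, so Reacher can force the target in 1 move from there.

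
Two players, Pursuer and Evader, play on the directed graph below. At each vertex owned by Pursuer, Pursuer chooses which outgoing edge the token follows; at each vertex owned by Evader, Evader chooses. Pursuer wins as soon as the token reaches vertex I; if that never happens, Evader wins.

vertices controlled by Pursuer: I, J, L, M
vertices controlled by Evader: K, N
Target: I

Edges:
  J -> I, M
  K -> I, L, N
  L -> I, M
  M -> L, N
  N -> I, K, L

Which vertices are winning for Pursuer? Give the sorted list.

A0 = {I}
A1: add {J, L} — J (Pursuer) has J→I; L (Pursuer) has L→I.
A2: add {M} — M (Pursuer) has M→L.
A3 = A2; e.g. K (Evader) can still go to N. Fixed point.
Pursuer's winning region = {I, J, L, M}.

I, J, L, M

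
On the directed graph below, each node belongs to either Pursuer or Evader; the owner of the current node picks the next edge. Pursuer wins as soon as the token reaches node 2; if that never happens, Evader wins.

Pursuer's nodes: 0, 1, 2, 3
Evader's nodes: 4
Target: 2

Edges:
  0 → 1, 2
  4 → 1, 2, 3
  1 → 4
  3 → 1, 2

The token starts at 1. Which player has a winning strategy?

Evader

A0 = {2}
A1: add {0, 3} — 0 (Pursuer) has 0→2; 3 (Pursuer) has 3→2.
A2 = A1; e.g. 1 (Pursuer) has no edge into A1. Fixed point.
1 never enters the attractor, so Evader can avoid the target forever.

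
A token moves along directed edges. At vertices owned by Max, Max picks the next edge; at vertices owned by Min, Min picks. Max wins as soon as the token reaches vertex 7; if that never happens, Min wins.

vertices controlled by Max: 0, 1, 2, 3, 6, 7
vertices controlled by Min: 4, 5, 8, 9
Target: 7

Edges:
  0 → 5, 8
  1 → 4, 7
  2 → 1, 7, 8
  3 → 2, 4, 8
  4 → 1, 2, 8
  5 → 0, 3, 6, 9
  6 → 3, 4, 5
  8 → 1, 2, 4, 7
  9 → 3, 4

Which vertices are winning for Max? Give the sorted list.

1, 2, 3, 6, 7

A0 = {7}
A1: add {1, 2} — 1 (Max) has 1→7; 2 (Max) has 2→7.
A2: add {3} — 3 (Max) has 3→2.
A3: add {6} — 6 (Max) has 6→3.
A4 = A3; e.g. 0 (Max) has no edge into A3. Fixed point.
Max's winning region = {1, 2, 3, 6, 7}.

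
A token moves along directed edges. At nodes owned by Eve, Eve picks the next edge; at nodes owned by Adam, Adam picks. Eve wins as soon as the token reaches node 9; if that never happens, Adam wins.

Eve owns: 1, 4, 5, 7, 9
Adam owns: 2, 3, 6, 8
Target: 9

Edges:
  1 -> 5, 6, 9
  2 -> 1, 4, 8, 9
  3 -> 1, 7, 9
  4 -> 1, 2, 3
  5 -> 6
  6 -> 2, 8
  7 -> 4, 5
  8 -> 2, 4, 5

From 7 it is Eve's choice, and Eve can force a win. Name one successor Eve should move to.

A0 = {9}
A1: add {1} — 1 (Eve) has 1→9.
A2: add {4} — 4 (Eve) has 4→1.
A3: add {7} — 7 (Eve) has 7→4.
A4: add {3} — 3 (Adam): all of {1, 7, 9} already in.
A5 = A4; e.g. 2 (Adam) can still go to 8. Fixed point.
From 7, successor 4 is in the attractor (rank 2); the other successor 5 is not.

4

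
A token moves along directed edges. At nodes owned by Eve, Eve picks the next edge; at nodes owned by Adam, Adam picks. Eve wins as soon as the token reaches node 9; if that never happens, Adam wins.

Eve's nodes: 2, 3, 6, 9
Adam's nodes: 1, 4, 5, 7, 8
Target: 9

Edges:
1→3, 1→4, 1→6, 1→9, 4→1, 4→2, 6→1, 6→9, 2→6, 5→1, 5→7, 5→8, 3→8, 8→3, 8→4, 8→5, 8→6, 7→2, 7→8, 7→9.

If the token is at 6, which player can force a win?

A0 = {9}
A1: add {6} — 6 (Eve) has 6→9.
6 ∈ A1, so Eve can force the target.

Eve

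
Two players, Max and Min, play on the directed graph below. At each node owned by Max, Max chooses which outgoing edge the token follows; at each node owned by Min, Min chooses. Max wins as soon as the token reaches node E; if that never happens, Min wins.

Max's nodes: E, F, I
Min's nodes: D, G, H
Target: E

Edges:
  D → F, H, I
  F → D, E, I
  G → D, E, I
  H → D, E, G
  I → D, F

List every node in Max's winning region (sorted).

A0 = {E}
A1: add {F} — F (Max) has F→E.
A2: add {I} — I (Max) has I→F.
A3 = A2; e.g. D (Min) can still go to H. Fixed point.
Max's winning region = {E, F, I}.

E, F, I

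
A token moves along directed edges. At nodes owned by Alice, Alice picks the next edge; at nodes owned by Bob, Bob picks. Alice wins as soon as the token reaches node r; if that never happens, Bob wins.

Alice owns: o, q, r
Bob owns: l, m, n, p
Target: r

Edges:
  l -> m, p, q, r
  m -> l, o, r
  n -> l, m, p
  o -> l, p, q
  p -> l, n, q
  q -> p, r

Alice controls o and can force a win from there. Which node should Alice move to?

q

A0 = {r}
A1: add {q} — q (Alice) has q→r.
A2: add {o} — o (Alice) has o→q.
A3 = A2; e.g. l (Bob) can still go to m. Fixed point.
From o, successor q is in the attractor (rank 1); the other successors l, p are not.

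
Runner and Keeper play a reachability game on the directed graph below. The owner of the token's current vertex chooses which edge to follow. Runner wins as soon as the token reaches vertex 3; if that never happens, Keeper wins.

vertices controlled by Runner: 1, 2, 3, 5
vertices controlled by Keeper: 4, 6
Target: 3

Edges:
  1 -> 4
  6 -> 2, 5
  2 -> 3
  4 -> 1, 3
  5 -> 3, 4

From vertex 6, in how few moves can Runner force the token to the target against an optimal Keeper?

A0 = {3}
A1: add {2, 5} — 2 (Runner) has 2→3; 5 (Runner) has 5→3.
A2: add {6} — 6 (Keeper): all of {2, 5} already in.
A3 = A2; e.g. 1 (Runner) has no edge into A2. Fixed point.
6 enters the attractor at level 2, so Runner can force the target in 2 moves from there.

2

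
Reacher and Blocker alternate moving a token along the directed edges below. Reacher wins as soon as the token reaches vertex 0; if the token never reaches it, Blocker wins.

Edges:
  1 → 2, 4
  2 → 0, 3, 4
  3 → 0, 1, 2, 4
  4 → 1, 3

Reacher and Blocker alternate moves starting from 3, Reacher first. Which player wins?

Track states (vertex, player-to-move).
A0 = {(0,Reacher), (0,Blocker)}
A1: add {(2,Reacher), (3,Reacher)}.
(3,Reacher) ∈ A1 ⇒ Reacher forces the target.

Reacher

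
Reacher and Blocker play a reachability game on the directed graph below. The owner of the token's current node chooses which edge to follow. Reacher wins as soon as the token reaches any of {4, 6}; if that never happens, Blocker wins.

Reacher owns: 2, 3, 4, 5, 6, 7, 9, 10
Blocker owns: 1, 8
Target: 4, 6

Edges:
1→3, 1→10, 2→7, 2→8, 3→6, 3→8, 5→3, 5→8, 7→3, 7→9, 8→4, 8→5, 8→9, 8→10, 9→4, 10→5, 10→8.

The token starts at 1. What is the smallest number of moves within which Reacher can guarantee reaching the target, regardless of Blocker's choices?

4

A0 = {4, 6}
A1: add {3, 9} — 3 (Reacher) has 3→6; 9 (Reacher) has 9→4.
A2: add {5, 7} — 5 (Reacher) has 5→3; 7 (Reacher) has 7→3.
A3: add {2, 10} — 2 (Reacher) has 2→7; 10 (Reacher) has 10→5.
A4: add {1, 8} — 1 (Blocker): all of {3, 10} already in; 8 (Blocker): all of {4, 5, 9, 10} already in.
A4 = all vertices. Fixed point.
1 enters the attractor at level 4, so Reacher can force the target in 4 moves from there.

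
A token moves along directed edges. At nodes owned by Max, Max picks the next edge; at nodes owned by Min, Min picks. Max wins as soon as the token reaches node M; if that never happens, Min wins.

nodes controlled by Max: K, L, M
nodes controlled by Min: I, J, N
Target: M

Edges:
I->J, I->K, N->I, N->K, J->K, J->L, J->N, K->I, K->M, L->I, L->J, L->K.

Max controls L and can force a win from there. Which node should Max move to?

K

A0 = {M}
A1: add {K} — K (Max) has K→M.
A2: add {L} — L (Max) has L→K.
A3 = A2; e.g. I (Min) can still go to J. Fixed point.
From L, successor K is in the attractor (rank 1); the other successors I, J are not.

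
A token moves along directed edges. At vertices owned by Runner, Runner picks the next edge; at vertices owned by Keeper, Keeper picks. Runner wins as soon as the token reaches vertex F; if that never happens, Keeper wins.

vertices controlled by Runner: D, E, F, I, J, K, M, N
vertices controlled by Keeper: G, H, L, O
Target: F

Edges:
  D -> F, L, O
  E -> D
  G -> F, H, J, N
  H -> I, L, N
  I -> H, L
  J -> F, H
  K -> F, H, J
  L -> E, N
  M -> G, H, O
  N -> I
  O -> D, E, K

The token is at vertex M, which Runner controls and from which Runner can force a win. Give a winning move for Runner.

A0 = {F}
A1: add {D, J, K} — D (Runner) has D→F; J (Runner) has J→F; K (Runner) has K→F.
A2: add {E} — E (Runner) has E→D.
A3: add {O} — O (Keeper): all of {D, E, K} already in.
A4: add {M} — M (Runner) has M→O.
A5 = A4; e.g. G (Keeper) can still go to H. Fixed point.
From M, successor O is in the attractor (rank 3); the other successors G, H are not.

O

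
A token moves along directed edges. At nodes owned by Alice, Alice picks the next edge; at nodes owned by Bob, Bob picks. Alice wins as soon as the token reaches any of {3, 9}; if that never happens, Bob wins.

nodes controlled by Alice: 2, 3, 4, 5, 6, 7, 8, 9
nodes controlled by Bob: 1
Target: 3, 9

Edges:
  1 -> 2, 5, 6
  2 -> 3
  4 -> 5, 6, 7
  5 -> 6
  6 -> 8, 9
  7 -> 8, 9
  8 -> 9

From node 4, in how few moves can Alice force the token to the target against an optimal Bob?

A0 = {3, 9}
A1: add {2, 6, 7, 8} — 2 (Alice) has 2→3; 6 (Alice) has 6→9; 7 (Alice) has 7→9; 8 (Alice) has 8→9.
A2: add {4, 5} — 4 (Alice) has 4→6; 5 (Alice) has 5→6.
4 enters the attractor at level 2, so Alice can force the target in 2 moves from there.

2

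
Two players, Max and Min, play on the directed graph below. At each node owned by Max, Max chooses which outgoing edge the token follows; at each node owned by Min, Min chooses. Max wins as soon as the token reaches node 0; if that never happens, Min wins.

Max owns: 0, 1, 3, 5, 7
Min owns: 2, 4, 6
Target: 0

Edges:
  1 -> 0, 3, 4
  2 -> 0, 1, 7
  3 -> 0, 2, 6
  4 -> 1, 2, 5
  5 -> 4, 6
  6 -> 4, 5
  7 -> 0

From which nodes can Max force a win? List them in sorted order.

A0 = {0}
A1: add {1, 3, 7} — 1 (Max) has 1→0; 3 (Max) has 3→0; 7 (Max) has 7→0.
A2: add {2} — 2 (Min): all of {0, 1, 7} already in.
A3 = A2; e.g. 4 (Min) can still go to 5. Fixed point.
Max's winning region = {0, 1, 2, 3, 7}.

0, 1, 2, 3, 7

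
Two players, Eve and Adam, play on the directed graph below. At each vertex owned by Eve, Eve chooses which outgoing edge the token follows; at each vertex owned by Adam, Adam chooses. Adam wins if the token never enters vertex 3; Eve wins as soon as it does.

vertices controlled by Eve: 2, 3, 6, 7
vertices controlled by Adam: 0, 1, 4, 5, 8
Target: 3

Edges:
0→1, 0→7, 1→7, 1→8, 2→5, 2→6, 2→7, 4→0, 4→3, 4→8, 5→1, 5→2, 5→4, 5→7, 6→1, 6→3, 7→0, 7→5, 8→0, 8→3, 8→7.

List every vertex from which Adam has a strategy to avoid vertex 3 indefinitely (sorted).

0, 1, 4, 5, 7, 8

A0 = {3}
A1: add {6} — 6 (Eve) has 6→3.
A2: add {2} — 2 (Eve) has 2→6.
A3 = A2; e.g. 0 (Adam) can still go to 1. Fixed point.
Eve's attractor = {2, 3, 6}; Adam avoids the target exactly from the complement.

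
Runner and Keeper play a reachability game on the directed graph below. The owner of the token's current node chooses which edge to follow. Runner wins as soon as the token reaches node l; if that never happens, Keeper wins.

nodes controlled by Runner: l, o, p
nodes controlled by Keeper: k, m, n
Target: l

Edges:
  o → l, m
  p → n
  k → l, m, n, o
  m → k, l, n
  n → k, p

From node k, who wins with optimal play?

Keeper

A0 = {l}
A1: add {o} — o (Runner) has o→l.
A2 = A1; e.g. k (Keeper) can still go to m. Fixed point.
k never enters the attractor, so Keeper can avoid the target forever.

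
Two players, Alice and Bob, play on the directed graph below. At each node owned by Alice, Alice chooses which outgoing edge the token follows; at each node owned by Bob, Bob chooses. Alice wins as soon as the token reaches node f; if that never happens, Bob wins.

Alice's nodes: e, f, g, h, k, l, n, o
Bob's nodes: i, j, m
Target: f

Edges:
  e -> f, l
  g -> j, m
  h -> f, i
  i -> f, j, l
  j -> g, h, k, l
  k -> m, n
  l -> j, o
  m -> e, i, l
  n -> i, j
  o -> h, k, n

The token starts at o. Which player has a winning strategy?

A0 = {f}
A1: add {e, h} — e (Alice) has e→f; h (Alice) has h→f.
A2: add {o} — o (Alice) has o→h.
o ∈ A2, so Alice can force the target.

Alice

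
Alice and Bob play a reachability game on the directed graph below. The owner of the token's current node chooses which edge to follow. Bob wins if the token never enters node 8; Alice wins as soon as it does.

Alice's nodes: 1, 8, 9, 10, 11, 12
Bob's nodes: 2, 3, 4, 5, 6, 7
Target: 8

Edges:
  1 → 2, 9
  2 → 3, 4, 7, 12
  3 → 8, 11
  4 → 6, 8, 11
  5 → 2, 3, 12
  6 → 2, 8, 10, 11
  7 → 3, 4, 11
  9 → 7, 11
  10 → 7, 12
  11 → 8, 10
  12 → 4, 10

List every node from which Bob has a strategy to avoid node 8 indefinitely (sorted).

A0 = {8}
A1: add {11} — 11 (Alice) has 11→8.
A2: add {3, 9} — 3 (Bob): all of {8, 11} already in; 9 (Alice) has 9→11.
A3: add {1} — 1 (Alice) has 1→9.
A4 = A3; e.g. 2 (Bob) can still go to 4. Fixed point.
Alice's attractor = {1, 3, 8, 9, 11}; Bob avoids the target exactly from the complement.

2, 4, 5, 6, 7, 10, 12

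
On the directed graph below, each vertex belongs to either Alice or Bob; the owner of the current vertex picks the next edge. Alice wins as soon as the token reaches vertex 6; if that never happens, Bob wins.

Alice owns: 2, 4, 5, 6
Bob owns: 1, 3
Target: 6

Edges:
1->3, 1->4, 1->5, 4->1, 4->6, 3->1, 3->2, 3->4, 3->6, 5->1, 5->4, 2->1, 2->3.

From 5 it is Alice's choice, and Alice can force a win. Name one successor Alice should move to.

A0 = {6}
A1: add {4} — 4 (Alice) has 4→6.
A2: add {5} — 5 (Alice) has 5→4.
A3 = A2; e.g. 1 (Bob) can still go to 3. Fixed point.
From 5, successor 4 is in the attractor (rank 1); the other successor 1 is not.

4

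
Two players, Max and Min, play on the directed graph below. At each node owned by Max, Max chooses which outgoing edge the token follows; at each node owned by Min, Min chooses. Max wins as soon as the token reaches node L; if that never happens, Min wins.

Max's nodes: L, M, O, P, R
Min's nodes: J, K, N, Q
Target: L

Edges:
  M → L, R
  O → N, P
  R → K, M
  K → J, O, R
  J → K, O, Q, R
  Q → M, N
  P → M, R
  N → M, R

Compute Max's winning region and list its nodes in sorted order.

L, M, N, O, P, Q, R

A0 = {L}
A1: add {M} — M (Max) has M→L.
A2: add {P, R} — P (Max) has P→M; R (Max) has R→M.
A3: add {N, O} — N (Min): all of {M, R} already in; O (Max) has O→P.
A4: add {Q} — Q (Min): all of {M, N} already in.
A5 = A4; e.g. J (Min) can still go to K. Fixed point.
Max's winning region = {L, M, N, O, P, Q, R}.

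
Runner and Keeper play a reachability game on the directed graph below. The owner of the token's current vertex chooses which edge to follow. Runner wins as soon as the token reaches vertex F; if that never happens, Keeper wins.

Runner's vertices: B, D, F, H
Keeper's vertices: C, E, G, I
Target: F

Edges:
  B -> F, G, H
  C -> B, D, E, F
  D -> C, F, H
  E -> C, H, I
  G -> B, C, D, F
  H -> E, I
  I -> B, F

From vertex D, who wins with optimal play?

A0 = {F}
A1: add {B, D} — B (Runner) has B→F; D (Runner) has D→F.
D ∈ A1, so Runner can force the target.

Runner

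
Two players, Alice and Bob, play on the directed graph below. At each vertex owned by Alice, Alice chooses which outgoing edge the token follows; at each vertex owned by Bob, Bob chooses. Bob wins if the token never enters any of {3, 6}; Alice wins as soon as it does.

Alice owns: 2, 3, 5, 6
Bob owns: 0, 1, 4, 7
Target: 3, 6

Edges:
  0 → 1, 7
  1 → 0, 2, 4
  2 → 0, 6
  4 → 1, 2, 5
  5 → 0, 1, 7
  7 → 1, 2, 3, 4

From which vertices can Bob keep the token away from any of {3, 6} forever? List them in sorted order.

A0 = {3, 6}
A1: add {2} — 2 (Alice) has 2→6.
A2 = A1; e.g. 0 (Bob) can still go to 1. Fixed point.
Alice's attractor = {2, 3, 6}; Bob avoids the target exactly from the complement.

0, 1, 4, 5, 7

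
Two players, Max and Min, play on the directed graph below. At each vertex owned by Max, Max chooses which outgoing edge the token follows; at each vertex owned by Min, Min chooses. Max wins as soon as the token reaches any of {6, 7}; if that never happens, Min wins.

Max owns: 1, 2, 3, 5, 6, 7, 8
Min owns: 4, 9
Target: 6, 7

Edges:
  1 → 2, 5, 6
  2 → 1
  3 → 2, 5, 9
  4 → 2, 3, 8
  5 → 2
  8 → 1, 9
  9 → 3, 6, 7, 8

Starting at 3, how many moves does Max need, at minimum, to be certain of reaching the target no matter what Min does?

3

A0 = {6, 7}
A1: add {1} — 1 (Max) has 1→6.
A2: add {2, 8} — 2 (Max) has 2→1; 8 (Max) has 8→1.
A3: add {3, 5} — 3 (Max) has 3→2; 5 (Max) has 5→2.
3 enters the attractor at level 3, so Max can force the target in 3 moves from there.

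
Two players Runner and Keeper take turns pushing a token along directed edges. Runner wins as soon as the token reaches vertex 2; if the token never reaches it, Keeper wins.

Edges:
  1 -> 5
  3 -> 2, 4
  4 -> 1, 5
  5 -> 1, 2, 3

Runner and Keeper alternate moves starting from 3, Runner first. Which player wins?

Runner

Track states (vertex, player-to-move).
A0 = {(2,Runner), (2,Keeper)}
A1: add {(3,Runner), (5,Runner)}.
(3,Runner) ∈ A1 ⇒ Runner forces the target.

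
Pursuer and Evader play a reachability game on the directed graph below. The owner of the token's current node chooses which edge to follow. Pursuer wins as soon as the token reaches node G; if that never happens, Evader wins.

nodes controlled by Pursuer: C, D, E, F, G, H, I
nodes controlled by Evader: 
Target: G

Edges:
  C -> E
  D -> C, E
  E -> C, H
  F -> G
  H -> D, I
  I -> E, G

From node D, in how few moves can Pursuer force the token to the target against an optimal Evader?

4

A0 = {G}
A1: add {F, I} — F (Pursuer) has F→G; I (Pursuer) has I→G.
A2: add {H} — H (Pursuer) has H→I.
A3: add {E} — E (Pursuer) has E→H.
A4: add {C, D} — C (Pursuer) has C→E; D (Pursuer) has D→E.
A4 = all vertices. Fixed point.
D enters the attractor at level 4, so Pursuer can force the target in 4 moves from there.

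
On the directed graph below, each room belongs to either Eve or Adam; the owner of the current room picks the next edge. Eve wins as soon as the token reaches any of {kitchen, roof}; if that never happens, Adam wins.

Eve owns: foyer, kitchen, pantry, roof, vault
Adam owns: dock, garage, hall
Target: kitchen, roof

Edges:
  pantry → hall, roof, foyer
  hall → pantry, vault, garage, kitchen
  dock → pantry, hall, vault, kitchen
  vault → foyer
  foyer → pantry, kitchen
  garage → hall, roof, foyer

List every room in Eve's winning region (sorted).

foyer, kitchen, pantry, roof, vault

A0 = {kitchen, roof}
A1: add {foyer, pantry} — pantry (Eve) has pantry→roof; foyer (Eve) has foyer→kitchen.
A2: add {vault} — vault (Eve) has vault→foyer.
A3 = A2; e.g. hall (Adam) can still go to garage. Fixed point.
Eve's winning region = {foyer, kitchen, pantry, roof, vault}.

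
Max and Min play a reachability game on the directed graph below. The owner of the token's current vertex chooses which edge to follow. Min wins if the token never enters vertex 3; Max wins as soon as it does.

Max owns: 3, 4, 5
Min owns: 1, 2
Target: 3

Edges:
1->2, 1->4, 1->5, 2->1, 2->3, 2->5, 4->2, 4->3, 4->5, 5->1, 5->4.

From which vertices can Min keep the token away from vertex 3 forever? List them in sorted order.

1, 2

A0 = {3}
A1: add {4} — 4 (Max) has 4→3.
A2: add {5} — 5 (Max) has 5→4.
A3 = A2; e.g. 1 (Min) can still go to 2. Fixed point.
Max's attractor = {3, 4, 5}; Min avoids the target exactly from the complement.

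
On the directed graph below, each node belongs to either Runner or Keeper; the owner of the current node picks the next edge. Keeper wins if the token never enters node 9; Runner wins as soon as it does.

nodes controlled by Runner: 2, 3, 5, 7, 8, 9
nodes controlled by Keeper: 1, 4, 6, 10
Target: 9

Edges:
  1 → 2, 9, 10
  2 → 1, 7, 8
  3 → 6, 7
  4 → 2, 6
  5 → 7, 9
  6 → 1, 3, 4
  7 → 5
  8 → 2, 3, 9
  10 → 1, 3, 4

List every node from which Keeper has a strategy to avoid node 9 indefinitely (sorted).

1, 4, 6, 10

A0 = {9}
A1: add {5, 8} — 5 (Runner) has 5→9; 8 (Runner) has 8→9.
A2: add {2, 7} — 2 (Runner) has 2→8; 7 (Runner) has 7→5.
A3: add {3} — 3 (Runner) has 3→7.
A4 = A3; e.g. 1 (Keeper) can still go to 10. Fixed point.
Runner's attractor = {2, 3, 5, 7, 8, 9}; Keeper avoids the target exactly from the complement.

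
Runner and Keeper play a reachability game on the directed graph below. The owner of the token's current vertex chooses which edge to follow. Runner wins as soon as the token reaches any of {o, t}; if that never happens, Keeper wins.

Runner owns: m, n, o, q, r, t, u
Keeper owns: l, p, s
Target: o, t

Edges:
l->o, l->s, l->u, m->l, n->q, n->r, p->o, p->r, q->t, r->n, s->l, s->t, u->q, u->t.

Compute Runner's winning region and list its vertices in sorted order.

n, o, p, q, r, t, u

A0 = {o, t}
A1: add {q, u} — q (Runner) has q→t; u (Runner) has u→t.
A2: add {n} — n (Runner) has n→q.
A3: add {r} — r (Runner) has r→n.
A4: add {p} — p (Keeper): all of {o, r} already in.
A5 = A4; e.g. l (Keeper) can still go to s. Fixed point.
Runner's winning region = {n, o, p, q, r, t, u}.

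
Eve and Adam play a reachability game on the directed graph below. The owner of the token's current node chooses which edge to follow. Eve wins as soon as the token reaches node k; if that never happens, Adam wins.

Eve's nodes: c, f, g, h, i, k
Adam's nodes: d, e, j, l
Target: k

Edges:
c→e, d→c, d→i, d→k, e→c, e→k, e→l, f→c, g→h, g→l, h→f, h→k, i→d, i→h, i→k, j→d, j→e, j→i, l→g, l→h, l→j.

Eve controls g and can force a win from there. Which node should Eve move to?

h

A0 = {k}
A1: add {h, i} — h (Eve) has h→k; i (Eve) has i→k.
A2: add {g} — g (Eve) has g→h.
A3 = A2; e.g. c (Eve) has no edge into A2. Fixed point.
From g, successor h is in the attractor (rank 1); the other successor l is not.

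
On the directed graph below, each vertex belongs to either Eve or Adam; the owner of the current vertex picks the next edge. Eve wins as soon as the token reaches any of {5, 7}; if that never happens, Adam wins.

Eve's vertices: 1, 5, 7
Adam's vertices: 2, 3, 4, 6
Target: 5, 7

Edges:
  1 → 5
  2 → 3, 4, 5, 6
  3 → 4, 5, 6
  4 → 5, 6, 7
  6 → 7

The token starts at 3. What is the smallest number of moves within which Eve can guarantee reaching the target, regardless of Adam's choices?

3

A0 = {5, 7}
A1: add {1, 6} — 1 (Eve) has 1→5; 6 (Adam): all of {7} already in.
A2: add {4} — 4 (Adam): all of {5, 6, 7} already in.
A3: add {3} — 3 (Adam): all of {4, 5, 6} already in.
3 enters the attractor at level 3, so Eve can force the target in 3 moves from there.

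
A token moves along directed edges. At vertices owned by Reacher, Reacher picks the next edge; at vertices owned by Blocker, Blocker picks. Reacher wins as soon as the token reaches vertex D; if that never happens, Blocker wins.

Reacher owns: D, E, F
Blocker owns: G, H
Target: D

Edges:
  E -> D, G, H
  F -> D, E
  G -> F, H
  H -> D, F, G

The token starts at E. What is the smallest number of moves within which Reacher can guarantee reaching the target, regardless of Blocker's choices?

A0 = {D}
A1: add {E, F} — E (Reacher) has E→D; F (Reacher) has F→D.
A2 = A1; e.g. G (Blocker) can still go to H. Fixed point.
E enters the attractor at level 1, so Reacher can force the target in 1 move from there.

1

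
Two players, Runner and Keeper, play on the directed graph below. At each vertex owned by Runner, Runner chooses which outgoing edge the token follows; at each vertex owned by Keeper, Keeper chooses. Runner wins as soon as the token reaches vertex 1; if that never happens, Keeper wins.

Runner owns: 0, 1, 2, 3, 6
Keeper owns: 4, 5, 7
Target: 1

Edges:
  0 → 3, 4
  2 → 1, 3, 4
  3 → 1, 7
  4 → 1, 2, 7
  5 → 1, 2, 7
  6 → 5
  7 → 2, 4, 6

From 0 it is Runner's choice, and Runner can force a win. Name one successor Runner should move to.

3

A0 = {1}
A1: add {2, 3} — 2 (Runner) has 2→1; 3 (Runner) has 3→1.
A2: add {0} — 0 (Runner) has 0→3.
A3 = A2; e.g. 4 (Keeper) can still go to 7. Fixed point.
From 0, successor 3 is in the attractor (rank 1); the other successor 4 is not.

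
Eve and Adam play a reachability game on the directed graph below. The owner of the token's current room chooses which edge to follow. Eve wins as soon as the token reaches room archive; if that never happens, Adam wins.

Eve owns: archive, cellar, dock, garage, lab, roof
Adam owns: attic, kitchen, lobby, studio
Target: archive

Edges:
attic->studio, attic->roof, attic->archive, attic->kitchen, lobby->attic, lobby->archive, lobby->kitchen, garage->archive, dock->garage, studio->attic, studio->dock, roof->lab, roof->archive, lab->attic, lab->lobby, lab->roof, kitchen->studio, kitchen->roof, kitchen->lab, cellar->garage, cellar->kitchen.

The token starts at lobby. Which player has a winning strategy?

A0 = {archive}
A1: add {garage, roof} — garage (Eve) has garage→archive; roof (Eve) has roof→archive.
A2: add {cellar, dock, lab} — dock (Eve) has dock→garage; lab (Eve) has lab→roof; cellar (Eve) has cellar→garage.
A3 = A2; e.g. attic (Adam) can still go to studio. Fixed point.
lobby never enters the attractor, so Adam can avoid the target forever.

Adam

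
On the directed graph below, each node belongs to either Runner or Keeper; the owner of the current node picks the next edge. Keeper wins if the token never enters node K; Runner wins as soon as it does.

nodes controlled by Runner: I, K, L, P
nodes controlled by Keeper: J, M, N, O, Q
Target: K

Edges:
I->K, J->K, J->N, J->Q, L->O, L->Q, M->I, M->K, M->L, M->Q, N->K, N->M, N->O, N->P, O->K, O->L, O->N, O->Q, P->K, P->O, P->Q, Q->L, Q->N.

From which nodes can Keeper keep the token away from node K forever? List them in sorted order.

A0 = {K}
A1: add {I, P} — I (Runner) has I→K; P (Runner) has P→K.
A2 = A1; e.g. J (Keeper) can still go to N. Fixed point.
Runner's attractor = {I, K, P}; Keeper avoids the target exactly from the complement.

J, L, M, N, O, Q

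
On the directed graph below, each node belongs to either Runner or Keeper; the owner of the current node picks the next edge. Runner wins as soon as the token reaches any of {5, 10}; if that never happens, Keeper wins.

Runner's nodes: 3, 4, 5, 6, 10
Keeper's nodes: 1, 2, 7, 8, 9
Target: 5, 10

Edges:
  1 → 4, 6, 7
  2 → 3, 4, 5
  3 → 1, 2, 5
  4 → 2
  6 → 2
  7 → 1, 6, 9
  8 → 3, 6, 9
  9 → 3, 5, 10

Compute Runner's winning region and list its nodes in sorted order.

A0 = {5, 10}
A1: add {3} — 3 (Runner) has 3→5.
A2: add {9} — 9 (Keeper): all of {3, 5, 10} already in.
A3 = A2; e.g. 1 (Keeper) can still go to 4. Fixed point.
Runner's winning region = {3, 5, 9, 10}.

3, 5, 9, 10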